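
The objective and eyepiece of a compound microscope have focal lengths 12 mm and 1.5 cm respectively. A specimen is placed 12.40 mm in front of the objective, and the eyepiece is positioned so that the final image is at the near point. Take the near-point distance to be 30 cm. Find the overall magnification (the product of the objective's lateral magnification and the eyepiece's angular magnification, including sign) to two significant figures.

Convert to cm: f_obj = 12 mm = 1.2 cm; d_o = 12.40 mm = 1.24 cm.
Objective: 1/d_i = 1/f_obj - 1/d_o = 1/1.2 - 1/1.24 = 0.02688 cm^-1, so d_i = 37.200 cm.
m_obj = -d_i/d_o = -37.200/1.24 = -30.000.
Eyepiece angular magnification (image at near point): M_eye = 1 + D/f_e = 1 + 30/1.5 = 21.000.
Overall M = m_obj x M_eye = (-30.000)(21.000) = -630.00.

-630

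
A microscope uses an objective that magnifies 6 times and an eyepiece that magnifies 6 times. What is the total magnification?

36

The overall magnification of a compound microscope is the product of the objective and eyepiece magnifications:
M = M_obj x M_eye = 6 x 6 = 36.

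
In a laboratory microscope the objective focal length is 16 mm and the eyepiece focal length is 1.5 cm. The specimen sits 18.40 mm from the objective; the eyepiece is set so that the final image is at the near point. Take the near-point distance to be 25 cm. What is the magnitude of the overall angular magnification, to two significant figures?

Convert to cm: f_obj = 16 mm = 1.6 cm; d_o = 18.40 mm = 1.84 cm.
Objective: 1/d_i = 1/f_obj - 1/d_o = 1/1.6 - 1/1.84 = 0.08152 cm^-1, so d_i = 12.267 cm.
m_obj = -d_i/d_o = -12.267/1.84 = -6.667.
Eyepiece angular magnification (image at near point): M_eye = 1 + D/f_e = 1 + 25/1.5 = 17.667.
Overall M = m_obj x M_eye = (-6.667)(17.667) = -117.78.
|M| = 117.78.

120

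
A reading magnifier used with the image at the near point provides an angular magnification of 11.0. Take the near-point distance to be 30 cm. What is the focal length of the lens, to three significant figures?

3.00 cm

For the image at the near point, M = 1 + D/f.
f = D/(M - 1) = 30/(11.0 - 1) = 3.000 cm.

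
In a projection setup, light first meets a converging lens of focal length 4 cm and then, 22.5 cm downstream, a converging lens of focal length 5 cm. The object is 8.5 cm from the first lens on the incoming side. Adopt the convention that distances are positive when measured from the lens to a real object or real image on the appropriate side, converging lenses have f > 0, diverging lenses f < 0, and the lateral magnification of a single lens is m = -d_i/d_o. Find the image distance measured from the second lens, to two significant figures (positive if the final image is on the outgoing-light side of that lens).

7.5 cm

Applying the thin-lens equation to the first lens, 1/4 = 1/8.5 + 1/d_i1, which gives d_i1 = 7.556 cm.
That image sits 14.944 cm in front of the second lens, so d_o2 = 14.944 cm.
Applying the thin-lens equation again with f_2 = 5 cm and d_o2 = 14.944 cm gives d_i2 = 7.514 cm.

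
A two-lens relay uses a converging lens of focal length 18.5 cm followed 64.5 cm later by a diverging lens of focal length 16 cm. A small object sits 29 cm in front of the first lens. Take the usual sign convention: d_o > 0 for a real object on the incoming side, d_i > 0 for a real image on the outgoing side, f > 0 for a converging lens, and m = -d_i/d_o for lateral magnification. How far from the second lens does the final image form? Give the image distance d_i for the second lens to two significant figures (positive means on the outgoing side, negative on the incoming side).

First lens: d_i1 = 1/(1/18.5 - 1/29) = 51.095 cm.
The intermediate image is 51.095 cm to the right of lens 1, so d_o2 = L - d_i1 = 64.5 - 51.095 = 13.405 cm.
Second lens: d_i2 = 1/(1/(-16) - 1/(13.405)) = -7.294 cm.

-7.3 cm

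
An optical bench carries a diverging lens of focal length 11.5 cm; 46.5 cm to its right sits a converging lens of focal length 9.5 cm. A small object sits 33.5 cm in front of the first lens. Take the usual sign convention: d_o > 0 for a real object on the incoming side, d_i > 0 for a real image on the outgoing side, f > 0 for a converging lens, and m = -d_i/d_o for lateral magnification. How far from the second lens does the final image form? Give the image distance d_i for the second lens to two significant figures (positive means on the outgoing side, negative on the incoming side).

Lens 1: 1/d_i1 = 1/f_1 - 1/d_o1 = 1/(-11.5) - 1/33.5 = -0.11681 cm^-1, so d_i1 = -8.561 cm.
The intermediate image is virtual, 8.561 cm to the left of lens 1, so d_o2 = L - d_i1 = 46.5 - (-8.561) = 55.061 cm.
Lens 2: 1/d_i2 = 1/f_2 - 1/d_o2 = 1/9.5 - 1/(55.061) = 0.08710 cm^-1, so d_i2 = 11.481 cm.

11 cm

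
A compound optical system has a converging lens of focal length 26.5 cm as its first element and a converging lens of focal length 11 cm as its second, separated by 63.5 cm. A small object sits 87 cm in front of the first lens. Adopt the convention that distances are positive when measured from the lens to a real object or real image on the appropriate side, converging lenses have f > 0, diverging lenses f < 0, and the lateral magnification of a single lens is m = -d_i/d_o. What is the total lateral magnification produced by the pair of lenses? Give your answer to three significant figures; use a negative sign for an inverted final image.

First lens: d_i1 = 1/(1/26.5 - 1/87) = 38.107 cm.
m_1 = -(38.107)/87 = -0.4380.
The intermediate image is 38.107 cm to the right of lens 1, so d_o2 = L - d_i1 = 63.5 - 38.107 = 25.393 cm.
Second lens: d_i2 = 1/(1/11 - 1/(25.393)) = 19.407 cm.
m_2 = -(19.407)/(25.393) = -0.7643.
Total m = m_1 x m_2 = (-0.4380)(-0.7643) = 0.3348.

0.335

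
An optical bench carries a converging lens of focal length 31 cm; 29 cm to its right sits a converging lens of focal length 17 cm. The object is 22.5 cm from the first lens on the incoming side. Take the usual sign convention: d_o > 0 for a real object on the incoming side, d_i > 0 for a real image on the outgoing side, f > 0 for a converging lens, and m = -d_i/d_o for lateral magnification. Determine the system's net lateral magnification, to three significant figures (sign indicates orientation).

-0.659

Lens 1: 1/d_i1 = 1/f_1 - 1/d_o1 = 1/31 - 1/22.5 = -0.01219 cm^-1, so d_i1 = -82.059 cm.
m_1 = -(-82.059)/22.5 = 3.6471.
With d_i1 < 0 the first image is virtual and lies on the object side; the object distance for lens 2 is d_o2 = 29 - (-82.059) = 111.059 cm.
Lens 2: 1/d_i2 = 1/f_2 - 1/d_o2 = 1/17 - 1/(111.059) = 0.04982 cm^-1, so d_i2 = 20.073 cm.
m_2 = -(20.073)/(111.059) = -0.1807.
Total m = m_1 x m_2 = (3.6471)(-0.1807) = -0.6592.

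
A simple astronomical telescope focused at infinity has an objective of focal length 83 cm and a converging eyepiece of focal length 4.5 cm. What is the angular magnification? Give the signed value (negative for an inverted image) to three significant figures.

M = -f_obj/f_eye = -83/(4.5) = -18.444.

-18.4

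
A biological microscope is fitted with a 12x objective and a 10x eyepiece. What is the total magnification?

120

The overall magnification of a compound microscope is the product of the objective and eyepiece magnifications:
M = M_obj x M_eye = 12 x 10 = 120.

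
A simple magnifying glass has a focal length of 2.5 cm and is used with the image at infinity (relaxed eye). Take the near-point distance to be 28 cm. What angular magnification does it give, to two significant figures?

M = D/f = 28/2.5 = 11.200.

11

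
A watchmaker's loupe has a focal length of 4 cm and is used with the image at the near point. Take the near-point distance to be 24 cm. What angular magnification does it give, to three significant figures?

7.00

M = 1 + D/f = 1 + 24/4 = 7.000.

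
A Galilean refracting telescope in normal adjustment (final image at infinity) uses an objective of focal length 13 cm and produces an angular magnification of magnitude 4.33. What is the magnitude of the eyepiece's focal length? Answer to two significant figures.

|M| = f_obj/|f_eye|, so |f_eye| = f_obj/|M| = 13/4.33 = 3.002 cm.
(The eyepiece is diverging, so its signed focal length is -3.002 cm.)

3.0 cm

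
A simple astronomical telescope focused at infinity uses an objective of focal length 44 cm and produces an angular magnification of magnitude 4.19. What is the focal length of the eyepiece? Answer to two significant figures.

|M| = f_obj/f_eye, so f_eye = f_obj/|M| = 44/4.19 = 10.501 cm.

11 cm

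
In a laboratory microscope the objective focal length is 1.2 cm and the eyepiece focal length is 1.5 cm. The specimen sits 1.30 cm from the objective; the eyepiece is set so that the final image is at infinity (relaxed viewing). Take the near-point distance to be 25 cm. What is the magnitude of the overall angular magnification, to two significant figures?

Objective: 1/d_i = 1/f_obj - 1/d_o = 1/1.2 - 1/1.30 = 0.06410 cm^-1, so d_i = 15.600 cm.
m_obj = -d_i/d_o = -15.600/1.30 = -12.000.
Eyepiece angular magnification (image at infinity): M_eye = D/f_e = 25/1.5 = 16.667.
Overall M = m_obj x M_eye = (-12.000)(16.667) = -200.00.
|M| = 200.00.

200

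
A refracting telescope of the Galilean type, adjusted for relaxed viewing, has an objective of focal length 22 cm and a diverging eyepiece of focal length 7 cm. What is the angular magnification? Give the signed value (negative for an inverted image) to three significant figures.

M = -f_obj/f_eye = -22/(-7) = 3.143.

3.14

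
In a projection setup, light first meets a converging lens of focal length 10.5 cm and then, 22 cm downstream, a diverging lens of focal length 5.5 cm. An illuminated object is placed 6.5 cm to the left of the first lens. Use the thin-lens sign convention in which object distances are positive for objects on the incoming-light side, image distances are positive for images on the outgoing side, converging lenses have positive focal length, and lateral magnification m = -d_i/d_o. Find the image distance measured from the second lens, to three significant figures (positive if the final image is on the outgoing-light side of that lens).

-4.82 cm

Applying the thin-lens equation to the first lens, 1/10.5 = 1/6.5 + 1/d_i1, which gives d_i1 = -17.062 cm.
The intermediate image is virtual, 17.062 cm to the left of lens 1, so d_o2 = L - d_i1 = 22 - (-17.062) = 39.062 cm.
Applying the thin-lens equation again with f_2 = -5.5 cm and d_o2 = 39.062 cm gives d_i2 = -4.821 cm.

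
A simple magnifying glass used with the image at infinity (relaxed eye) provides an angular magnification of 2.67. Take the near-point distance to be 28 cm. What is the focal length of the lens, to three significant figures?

For the image at infinity, M = D/f.
f = D/M = 28/2.67 = 10.487 cm.

10.5 cm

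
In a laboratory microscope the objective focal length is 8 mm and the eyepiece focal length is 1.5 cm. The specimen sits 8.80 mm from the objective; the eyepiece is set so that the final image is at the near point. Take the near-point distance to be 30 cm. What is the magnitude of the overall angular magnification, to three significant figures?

Convert to cm: f_obj = 8 mm = 0.8 cm; d_o = 8.80 mm = 0.88 cm.
Objective: 1/d_i = 1/f_obj - 1/d_o = 1/0.8 - 1/0.88 = 0.11364 cm^-1, so d_i = 8.800 cm.
m_obj = -d_i/d_o = -8.800/0.88 = -10.000.
Eyepiece angular magnification (image at near point): M_eye = 1 + D/f_e = 1 + 30/1.5 = 21.000.
Overall M = m_obj x M_eye = (-10.000)(21.000) = -210.00.
|M| = 210.00.

210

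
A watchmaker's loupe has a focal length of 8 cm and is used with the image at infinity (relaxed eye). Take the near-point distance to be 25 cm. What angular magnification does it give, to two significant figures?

M = D/f = 25/8 = 3.125.

3.1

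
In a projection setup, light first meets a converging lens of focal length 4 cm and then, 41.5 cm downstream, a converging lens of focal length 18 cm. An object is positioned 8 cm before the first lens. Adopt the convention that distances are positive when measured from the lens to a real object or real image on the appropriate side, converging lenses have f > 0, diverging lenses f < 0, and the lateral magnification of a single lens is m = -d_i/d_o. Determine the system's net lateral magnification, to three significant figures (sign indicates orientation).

First lens: d_i1 = 1/(1/4 - 1/8) = 8.000 cm.
m_1 = -(8.000)/8 = -1.0000.
That image sits 33.500 cm in front of the second lens, so d_o2 = 33.500 cm.
Second lens: d_i2 = 1/(1/18 - 1/(33.500)) = 38.903 cm.
m_2 = -(38.903)/(33.500) = -1.1613.
The system's lateral magnification is m_1 m_2 = (-1.0000)(-1.1613) = 1.1613.

1.16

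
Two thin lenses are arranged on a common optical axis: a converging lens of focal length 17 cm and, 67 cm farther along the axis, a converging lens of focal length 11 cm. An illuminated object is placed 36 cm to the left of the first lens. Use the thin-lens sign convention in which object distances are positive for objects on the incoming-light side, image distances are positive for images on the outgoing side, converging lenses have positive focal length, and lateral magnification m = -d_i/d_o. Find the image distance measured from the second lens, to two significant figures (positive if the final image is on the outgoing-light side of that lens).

Applying the thin-lens equation to the first lens, 1/17 = 1/36 + 1/d_i1, which gives d_i1 = 32.211 cm.
That image sits 34.789 cm in front of the second lens, so d_o2 = 34.789 cm.
Applying the thin-lens equation again with f_2 = 11 cm and d_o2 = 34.789 cm gives d_i2 = 16.086 cm.

16 cm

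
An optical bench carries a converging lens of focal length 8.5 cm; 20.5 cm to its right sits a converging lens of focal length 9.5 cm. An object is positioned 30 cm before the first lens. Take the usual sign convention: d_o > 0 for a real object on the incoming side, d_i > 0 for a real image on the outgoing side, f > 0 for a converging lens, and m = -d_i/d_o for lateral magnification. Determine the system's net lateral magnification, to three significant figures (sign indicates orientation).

First lens: d_i1 = 1/(1/8.5 - 1/30) = 11.860 cm.
m_1 = -(11.860)/30 = -0.3953.
Object distance for lens 2: d_o2 = 20.5 - 11.860 = 8.640 cm.
Second lens: d_i2 = 1/(1/9.5 - 1/(8.640)) = -95.385 cm.
m_2 = -(-95.385)/(8.640) = 11.0405.
Overall magnification: m = m_1 m_2 = -4.3649.

-4.36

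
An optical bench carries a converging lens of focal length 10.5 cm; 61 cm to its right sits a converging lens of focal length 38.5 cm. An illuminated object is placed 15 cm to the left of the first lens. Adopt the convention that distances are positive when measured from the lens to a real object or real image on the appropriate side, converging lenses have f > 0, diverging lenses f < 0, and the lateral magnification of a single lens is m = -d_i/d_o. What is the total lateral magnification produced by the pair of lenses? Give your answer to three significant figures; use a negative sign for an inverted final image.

-7.19

Lens 1: 1/d_i1 = 1/f_1 - 1/d_o1 = 1/10.5 - 1/15 = 0.02857 cm^-1, so d_i1 = 35.000 cm.
m_1 = -(35.000)/15 = -2.3333.
The intermediate image is 35.000 cm to the right of lens 1, so d_o2 = L - d_i1 = 61 - 35.000 = 26.000 cm.
Lens 2: 1/d_i2 = 1/f_2 - 1/d_o2 = 1/38.5 - 1/(26.000) = -0.01249 cm^-1, so d_i2 = -80.080 cm.
m_2 = -(-80.080)/(26.000) = 3.0800.
Overall magnification: m = m_1 m_2 = -7.1867.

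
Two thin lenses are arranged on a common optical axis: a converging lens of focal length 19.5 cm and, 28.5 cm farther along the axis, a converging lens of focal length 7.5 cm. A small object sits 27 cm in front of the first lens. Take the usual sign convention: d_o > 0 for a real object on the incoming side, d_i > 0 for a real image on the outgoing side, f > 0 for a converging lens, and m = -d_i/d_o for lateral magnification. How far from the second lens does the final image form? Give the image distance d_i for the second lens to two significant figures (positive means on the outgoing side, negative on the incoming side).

6.4 cm

Lens 1: 1/d_i1 = 1/f_1 - 1/d_o1 = 1/19.5 - 1/27 = 0.01425 cm^-1, so d_i1 = 70.200 cm.
Since 70.200 cm > 28.5 cm, the first image lies past the second lens and serves as a virtual object: d_o2 = L - d_i1 = -41.700 cm.
Lens 2: 1/d_i2 = 1/f_2 - 1/d_o2 = 1/7.5 - 1/(-41.700) = 0.15731 cm^-1, so d_i2 = 6.357 cm.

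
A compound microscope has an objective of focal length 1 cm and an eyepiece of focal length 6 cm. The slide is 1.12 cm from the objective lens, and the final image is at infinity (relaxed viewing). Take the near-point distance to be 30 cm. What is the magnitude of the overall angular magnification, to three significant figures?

Objective: 1/d_i = 1/f_obj - 1/d_o = 1/1 - 1/1.12 = 0.10714 cm^-1, so d_i = 9.333 cm.
m_obj = -d_i/d_o = -9.333/1.12 = -8.333.
Eyepiece angular magnification (image at infinity): M_eye = D/f_e = 30/6 = 5.000.
Overall M = m_obj x M_eye = (-8.333)(5.000) = -41.67.
|M| = 41.67.

41.7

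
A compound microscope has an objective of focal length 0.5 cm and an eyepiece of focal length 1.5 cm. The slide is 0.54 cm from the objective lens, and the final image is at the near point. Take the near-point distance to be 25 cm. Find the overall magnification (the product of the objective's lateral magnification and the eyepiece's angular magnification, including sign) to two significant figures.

Objective: 1/d_i = 1/f_obj - 1/d_o = 1/0.5 - 1/0.54 = 0.14815 cm^-1, so d_i = 6.750 cm.
m_obj = -d_i/d_o = -6.750/0.54 = -12.500.
Eyepiece angular magnification (image at near point): M_eye = 1 + D/f_e = 1 + 25/1.5 = 17.667.
Overall M = m_obj x M_eye = (-12.500)(17.667) = -220.83.

-220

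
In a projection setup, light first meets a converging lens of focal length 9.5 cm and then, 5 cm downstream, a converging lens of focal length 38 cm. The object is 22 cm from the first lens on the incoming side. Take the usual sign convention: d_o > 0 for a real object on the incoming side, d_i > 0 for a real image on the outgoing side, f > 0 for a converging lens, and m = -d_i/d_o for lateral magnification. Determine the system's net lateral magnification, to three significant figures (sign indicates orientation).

-0.581

Applying the thin-lens equation to the first lens, 1/9.5 = 1/22 + 1/d_i1, which gives d_i1 = 16.720 cm.
Its lateral magnification is m_1 = -d_i1/d_o1 = -(16.720)/22 = -0.7600.
This image would form 16.720 cm past lens 1, i.e. 11.720 cm beyond lens 2, so it is a virtual object for lens 2: d_o2 = 5 - 16.720 = -11.720 cm.
Applying the thin-lens equation again with f_2 = 38 cm and d_o2 = -11.720 cm gives d_i2 = 8.957 cm.
m_2 = -(8.957)/(-11.720) = 0.7643.
The system's lateral magnification is m_1 m_2 = (-0.7600)(0.7643) = -0.5809.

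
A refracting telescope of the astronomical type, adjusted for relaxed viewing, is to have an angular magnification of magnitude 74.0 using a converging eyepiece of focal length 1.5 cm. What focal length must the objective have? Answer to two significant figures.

110 cm

|M| = f_obj/|f_eye|, so f_obj = |M| x |f_eye| = 74.0 x 1.5 = 111.000 cm.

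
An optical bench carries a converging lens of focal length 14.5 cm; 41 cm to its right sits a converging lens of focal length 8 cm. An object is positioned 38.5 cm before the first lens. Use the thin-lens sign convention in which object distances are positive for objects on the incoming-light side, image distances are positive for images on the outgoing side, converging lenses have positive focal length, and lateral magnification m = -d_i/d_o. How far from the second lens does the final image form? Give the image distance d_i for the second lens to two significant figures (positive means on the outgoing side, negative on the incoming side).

15 cm

First lens: d_i1 = 1/(1/14.5 - 1/38.5) = 23.260 cm.
That image sits 17.740 cm in front of the second lens, so d_o2 = 17.740 cm.
Second lens: d_i2 = 1/(1/8 - 1/(17.740)) = 14.571 cm.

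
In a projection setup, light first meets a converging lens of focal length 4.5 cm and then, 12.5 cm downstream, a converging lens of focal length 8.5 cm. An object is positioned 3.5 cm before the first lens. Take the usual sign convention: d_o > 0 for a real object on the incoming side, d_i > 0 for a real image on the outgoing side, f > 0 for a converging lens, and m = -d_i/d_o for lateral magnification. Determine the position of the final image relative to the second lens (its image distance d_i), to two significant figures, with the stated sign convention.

12 cm

First lens: d_i1 = 1/(1/4.5 - 1/3.5) = -15.750 cm.
The intermediate image is virtual, 15.750 cm to the left of lens 1, so d_o2 = L - d_i1 = 12.5 - (-15.750) = 28.250 cm.
Second lens: d_i2 = 1/(1/8.5 - 1/(28.250)) = 12.158 cm.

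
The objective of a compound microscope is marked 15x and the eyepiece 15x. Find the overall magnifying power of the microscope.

The overall magnification of a compound microscope is the product of the objective and eyepiece magnifications:
M = M_obj x M_eye = 15 x 15 = 225.

225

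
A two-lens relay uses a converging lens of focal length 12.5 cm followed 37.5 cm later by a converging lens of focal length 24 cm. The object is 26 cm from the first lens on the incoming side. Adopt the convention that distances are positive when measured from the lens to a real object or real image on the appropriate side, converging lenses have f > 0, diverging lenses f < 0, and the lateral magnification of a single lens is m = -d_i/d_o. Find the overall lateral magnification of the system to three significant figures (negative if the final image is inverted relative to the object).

Applying the thin-lens equation to the first lens, 1/12.5 = 1/26 + 1/d_i1, which gives d_i1 = 24.074 cm.
Its lateral magnification is m_1 = -d_i1/d_o1 = -(24.074)/26 = -0.9259.
That image sits 13.426 cm in front of the second lens, so d_o2 = 13.426 cm.
Applying the thin-lens equation again with f_2 = 24 cm and d_o2 = 13.426 cm gives d_i2 = -30.473 cm.
m_2 = -(-30.473)/(13.426) = 2.2697.
The system's lateral magnification is m_1 m_2 = (-0.9259)(2.2697) = -2.1016.

-2.10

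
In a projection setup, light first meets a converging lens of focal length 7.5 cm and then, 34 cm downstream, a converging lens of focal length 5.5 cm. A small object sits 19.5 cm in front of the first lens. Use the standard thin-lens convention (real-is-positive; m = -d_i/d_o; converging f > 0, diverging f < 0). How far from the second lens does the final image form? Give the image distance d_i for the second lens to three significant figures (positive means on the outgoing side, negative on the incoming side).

Applying the thin-lens equation to the first lens, 1/7.5 = 1/19.5 + 1/d_i1, which gives d_i1 = 12.188 cm.
The intermediate image is 12.188 cm to the right of lens 1, so d_o2 = L - d_i1 = 34 - 12.188 = 21.812 cm.
Applying the thin-lens equation again with f_2 = 5.5 cm and d_o2 = 21.812 cm gives d_i2 = 7.354 cm.

7.35 cm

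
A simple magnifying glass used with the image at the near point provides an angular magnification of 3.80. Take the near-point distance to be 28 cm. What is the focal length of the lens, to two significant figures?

10 cm

For the image at the near point, M = 1 + D/f.
f = D/(M - 1) = 28/(3.8 - 1) = 10.000 cm.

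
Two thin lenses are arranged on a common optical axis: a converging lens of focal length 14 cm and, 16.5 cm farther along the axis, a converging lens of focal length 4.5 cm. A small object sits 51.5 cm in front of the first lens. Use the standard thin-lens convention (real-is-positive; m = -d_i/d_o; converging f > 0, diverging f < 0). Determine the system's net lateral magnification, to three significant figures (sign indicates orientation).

Applying the thin-lens equation to the first lens, 1/14 = 1/51.5 + 1/d_i1, which gives d_i1 = 19.227 cm.
Its lateral magnification is m_1 = -d_i1/d_o1 = -(19.227)/51.5 = -0.3733.
Since 19.227 cm > 16.5 cm, the first image lies past the second lens and serves as a virtual object: d_o2 = L - d_i1 = -2.727 cm.
Applying the thin-lens equation again with f_2 = 4.5 cm and d_o2 = -2.727 cm gives d_i2 = 1.698 cm.
m_2 = -(1.698)/(-2.727) = 0.6227.
The system's lateral magnification is m_1 m_2 = (-0.3733)(0.6227) = -0.2325.

-0.232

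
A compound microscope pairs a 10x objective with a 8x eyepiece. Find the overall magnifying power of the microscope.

80

The overall magnification of a compound microscope is the product of the objective and eyepiece magnifications:
M = M_obj x M_eye = 10 x 8 = 80.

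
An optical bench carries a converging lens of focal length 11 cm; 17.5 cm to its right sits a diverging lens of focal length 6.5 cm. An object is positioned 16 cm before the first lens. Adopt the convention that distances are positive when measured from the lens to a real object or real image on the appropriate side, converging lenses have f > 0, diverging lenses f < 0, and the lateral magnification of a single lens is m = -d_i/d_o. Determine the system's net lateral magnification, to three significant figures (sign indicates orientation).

1.28

First lens: d_i1 = 1/(1/11 - 1/16) = 35.200 cm.
m_1 = -(35.200)/16 = -2.2000.
This image would form 35.200 cm past lens 1, i.e. 17.700 cm beyond lens 2, so it is a virtual object for lens 2: d_o2 = 17.5 - 35.200 = -17.700 cm.
Second lens: d_i2 = 1/(1/(-6.5) - 1/(-17.700)) = -10.272 cm.
m_2 = -(-10.272)/(-17.700) = -0.5804.
Overall magnification: m = m_1 m_2 = 1.2768.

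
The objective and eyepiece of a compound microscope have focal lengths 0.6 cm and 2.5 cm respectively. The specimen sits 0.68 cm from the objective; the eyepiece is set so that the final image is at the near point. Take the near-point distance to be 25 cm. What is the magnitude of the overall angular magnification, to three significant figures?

82.5

Objective: 1/d_i = 1/f_obj - 1/d_o = 1/0.6 - 1/0.68 = 0.19608 cm^-1, so d_i = 5.100 cm.
m_obj = -d_i/d_o = -5.100/0.68 = -7.500.
Eyepiece angular magnification (image at near point): M_eye = 1 + D/f_e = 1 + 25/2.5 = 11.000.
Overall M = m_obj x M_eye = (-7.500)(11.000) = -82.50.
|M| = 82.50.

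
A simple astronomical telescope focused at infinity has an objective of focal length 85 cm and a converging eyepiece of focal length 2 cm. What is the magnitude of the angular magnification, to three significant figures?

42.5

|M| = f_obj/|f_eye| = 85/2 = 42.500.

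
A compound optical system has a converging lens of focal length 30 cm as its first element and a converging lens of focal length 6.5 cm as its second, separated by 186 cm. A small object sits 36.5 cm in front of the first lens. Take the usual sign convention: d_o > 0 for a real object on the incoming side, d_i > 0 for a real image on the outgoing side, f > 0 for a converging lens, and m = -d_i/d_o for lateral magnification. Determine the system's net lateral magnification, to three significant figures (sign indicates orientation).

2.72

Lens 1: 1/d_i1 = 1/f_1 - 1/d_o1 = 1/30 - 1/36.5 = 0.00594 cm^-1, so d_i1 = 168.462 cm.
m_1 = -(168.462)/36.5 = -4.6154.
The intermediate image is 168.462 cm to the right of lens 1, so d_o2 = L - d_i1 = 186 - 168.462 = 17.538 cm.
Lens 2: 1/d_i2 = 1/f_2 - 1/d_o2 = 1/6.5 - 1/(17.538) = 0.09683 cm^-1, so d_i2 = 10.328 cm.
m_2 = -(10.328)/(17.538) = -0.5889.
Overall magnification: m = m_1 m_2 = 2.7178.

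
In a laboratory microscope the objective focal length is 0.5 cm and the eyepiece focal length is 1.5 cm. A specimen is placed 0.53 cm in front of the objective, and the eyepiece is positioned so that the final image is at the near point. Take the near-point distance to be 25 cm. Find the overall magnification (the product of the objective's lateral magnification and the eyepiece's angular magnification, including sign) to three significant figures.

-294

Objective: 1/d_i = 1/f_obj - 1/d_o = 1/0.5 - 1/0.53 = 0.11321 cm^-1, so d_i = 8.833 cm.
m_obj = -d_i/d_o = -8.833/0.53 = -16.667.
Eyepiece angular magnification (image at near point): M_eye = 1 + D/f_e = 1 + 25/1.5 = 17.667.
Overall M = m_obj x M_eye = (-16.667)(17.667) = -294.44.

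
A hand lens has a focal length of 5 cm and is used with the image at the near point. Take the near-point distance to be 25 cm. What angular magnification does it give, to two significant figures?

6.0

M = 1 + D/f = 1 + 25/5 = 6.000.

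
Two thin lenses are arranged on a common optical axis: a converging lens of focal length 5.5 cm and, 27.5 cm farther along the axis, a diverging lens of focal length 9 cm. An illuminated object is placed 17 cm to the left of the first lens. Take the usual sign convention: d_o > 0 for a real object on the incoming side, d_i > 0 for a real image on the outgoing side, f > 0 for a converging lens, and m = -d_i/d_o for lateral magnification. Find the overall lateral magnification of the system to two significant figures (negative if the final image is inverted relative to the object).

First lens: d_i1 = 1/(1/5.5 - 1/17) = 8.130 cm.
m_1 = -(8.130)/17 = -0.4783.
The intermediate image is 8.130 cm to the right of lens 1, so d_o2 = L - d_i1 = 27.5 - 8.130 = 19.370 cm.
Second lens: d_i2 = 1/(1/(-9) - 1/(19.370)) = -6.145 cm.
m_2 = -(-6.145)/(19.370) = 0.3172.
The system's lateral magnification is m_1 m_2 = (-0.4783)(0.3172) = -0.1517.

-0.15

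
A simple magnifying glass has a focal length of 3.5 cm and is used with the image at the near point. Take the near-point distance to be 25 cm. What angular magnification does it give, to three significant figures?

8.14

M = 1 + D/f = 1 + 25/3.5 = 8.143.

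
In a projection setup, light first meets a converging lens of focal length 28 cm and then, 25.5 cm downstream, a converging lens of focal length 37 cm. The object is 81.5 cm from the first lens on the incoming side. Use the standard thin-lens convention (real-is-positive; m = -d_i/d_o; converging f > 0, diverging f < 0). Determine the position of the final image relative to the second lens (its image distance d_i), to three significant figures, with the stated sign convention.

First lens: d_i1 = 1/(1/28 - 1/81.5) = 42.654 cm.
This image would form 42.654 cm past lens 1, i.e. 17.154 cm beyond lens 2, so it is a virtual object for lens 2: d_o2 = 25.5 - 42.654 = -17.154 cm.
Second lens: d_i2 = 1/(1/37 - 1/(-17.154)) = 11.720 cm.

11.7 cm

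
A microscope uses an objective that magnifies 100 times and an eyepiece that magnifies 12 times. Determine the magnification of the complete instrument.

The overall magnification of a compound microscope is the product of the objective and eyepiece magnifications:
M = M_obj x M_eye = 100 x 12 = 1200.

1200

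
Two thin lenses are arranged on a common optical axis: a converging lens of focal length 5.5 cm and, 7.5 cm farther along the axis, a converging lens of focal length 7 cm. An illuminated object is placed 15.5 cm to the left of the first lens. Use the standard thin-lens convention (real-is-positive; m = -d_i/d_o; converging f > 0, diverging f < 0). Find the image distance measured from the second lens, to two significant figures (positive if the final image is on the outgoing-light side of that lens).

0.89 cm

Applying the thin-lens equation to the first lens, 1/5.5 = 1/15.5 + 1/d_i1, which gives d_i1 = 8.525 cm.
This image would form 8.525 cm past lens 1, i.e. 1.025 cm beyond lens 2, so it is a virtual object for lens 2: d_o2 = 7.5 - 8.525 = -1.025 cm.
Applying the thin-lens equation again with f_2 = 7 cm and d_o2 = -1.025 cm gives d_i2 = 0.894 cm.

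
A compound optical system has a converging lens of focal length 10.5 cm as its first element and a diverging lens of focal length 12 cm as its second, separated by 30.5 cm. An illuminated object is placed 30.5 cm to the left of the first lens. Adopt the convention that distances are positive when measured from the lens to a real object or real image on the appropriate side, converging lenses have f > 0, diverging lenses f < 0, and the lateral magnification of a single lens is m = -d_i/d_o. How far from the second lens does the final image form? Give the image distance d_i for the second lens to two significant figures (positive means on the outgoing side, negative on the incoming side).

-6.6 cm

Applying the thin-lens equation to the first lens, 1/10.5 = 1/30.5 + 1/d_i1, which gives d_i1 = 16.013 cm.
That image sits 14.487 cm in front of the second lens, so d_o2 = 14.487 cm.
Applying the thin-lens equation again with f_2 = -12 cm and d_o2 = 14.487 cm gives d_i2 = -6.563 cm.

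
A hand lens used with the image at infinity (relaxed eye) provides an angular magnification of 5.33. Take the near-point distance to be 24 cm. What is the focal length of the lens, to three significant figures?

4.50 cm

For the image at infinity, M = D/f.
f = D/M = 24/5.33 = 4.503 cm.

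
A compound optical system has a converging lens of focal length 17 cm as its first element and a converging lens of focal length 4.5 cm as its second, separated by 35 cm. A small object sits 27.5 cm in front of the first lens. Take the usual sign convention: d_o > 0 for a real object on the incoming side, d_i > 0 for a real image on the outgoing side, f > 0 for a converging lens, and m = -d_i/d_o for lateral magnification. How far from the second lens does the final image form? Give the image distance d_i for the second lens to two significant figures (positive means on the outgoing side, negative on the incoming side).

Lens 1: 1/d_i1 = 1/f_1 - 1/d_o1 = 1/17 - 1/27.5 = 0.02246 cm^-1, so d_i1 = 44.524 cm.
This image would form 44.524 cm past lens 1, i.e. 9.524 cm beyond lens 2, so it is a virtual object for lens 2: d_o2 = 35 - 44.524 = -9.524 cm.
Lens 2: 1/d_i2 = 1/f_2 - 1/d_o2 = 1/4.5 - 1/(-9.524) = 0.32722 cm^-1, so d_i2 = 3.056 cm.

3.1 cm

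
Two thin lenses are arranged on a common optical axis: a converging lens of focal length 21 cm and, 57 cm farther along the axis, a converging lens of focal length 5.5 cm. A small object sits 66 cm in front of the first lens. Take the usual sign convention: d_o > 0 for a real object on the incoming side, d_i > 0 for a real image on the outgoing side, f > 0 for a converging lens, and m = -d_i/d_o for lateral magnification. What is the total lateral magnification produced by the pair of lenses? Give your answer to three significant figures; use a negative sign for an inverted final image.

First lens: d_i1 = 1/(1/21 - 1/66) = 30.800 cm.
m_1 = -(30.800)/66 = -0.4667.
That image sits 26.200 cm in front of the second lens, so d_o2 = 26.200 cm.
Second lens: d_i2 = 1/(1/5.5 - 1/(26.200)) = 6.961 cm.
m_2 = -(6.961)/(26.200) = -0.2657.
The system's lateral magnification is m_1 m_2 = (-0.4667)(-0.2657) = 0.1240.

0.124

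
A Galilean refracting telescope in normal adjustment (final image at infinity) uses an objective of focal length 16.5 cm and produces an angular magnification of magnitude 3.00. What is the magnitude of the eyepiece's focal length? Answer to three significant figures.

5.50 cm

|M| = f_obj/|f_eye|, so |f_eye| = f_obj/|M| = 16.5/3.0 = 5.500 cm.
(The eyepiece is diverging, so its signed focal length is -5.500 cm.)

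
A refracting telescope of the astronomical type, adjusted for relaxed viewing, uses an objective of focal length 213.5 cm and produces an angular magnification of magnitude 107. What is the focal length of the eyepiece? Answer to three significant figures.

|M| = f_obj/f_eye, so f_eye = f_obj/|M| = 213.5/107.0 = 1.995 cm.

2.00 cm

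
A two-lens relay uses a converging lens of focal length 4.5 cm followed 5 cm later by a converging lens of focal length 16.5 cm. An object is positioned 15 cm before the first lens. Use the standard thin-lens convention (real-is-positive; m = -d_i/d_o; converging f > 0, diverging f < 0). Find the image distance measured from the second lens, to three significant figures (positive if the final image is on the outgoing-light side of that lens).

1.31 cm

Lens 1: 1/d_i1 = 1/f_1 - 1/d_o1 = 1/4.5 - 1/15 = 0.15556 cm^-1, so d_i1 = 6.429 cm.
Since 6.429 cm > 5 cm, the first image lies past the second lens and serves as a virtual object: d_o2 = L - d_i1 = -1.429 cm.
Lens 2: 1/d_i2 = 1/f_2 - 1/d_o2 = 1/16.5 - 1/(-1.429) = 0.76061 cm^-1, so d_i2 = 1.315 cm.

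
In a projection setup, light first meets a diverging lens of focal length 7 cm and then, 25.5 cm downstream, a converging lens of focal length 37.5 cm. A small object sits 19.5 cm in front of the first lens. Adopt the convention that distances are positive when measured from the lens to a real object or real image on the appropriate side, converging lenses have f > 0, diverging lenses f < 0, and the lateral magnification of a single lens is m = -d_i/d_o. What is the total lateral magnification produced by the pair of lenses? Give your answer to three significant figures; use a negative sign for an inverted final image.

1.45

Lens 1: 1/d_i1 = 1/f_1 - 1/d_o1 = 1/(-7) - 1/19.5 = -0.19414 cm^-1, so d_i1 = -5.151 cm.
m_1 = -(-5.151)/19.5 = 0.2642.
The intermediate image is virtual, 5.151 cm to the left of lens 1, so d_o2 = L - d_i1 = 25.5 - (-5.151) = 30.651 cm.
Lens 2: 1/d_i2 = 1/f_2 - 1/d_o2 = 1/37.5 - 1/(30.651) = -0.00596 cm^-1, so d_i2 = -167.820 cm.
m_2 = -(-167.820)/(30.651) = 5.4752.
Total m = m_1 x m_2 = (0.2642)(5.4752) = 1.4463.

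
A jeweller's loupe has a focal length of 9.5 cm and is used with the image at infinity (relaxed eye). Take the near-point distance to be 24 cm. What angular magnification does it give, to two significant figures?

2.5

M = D/f = 24/9.5 = 2.526.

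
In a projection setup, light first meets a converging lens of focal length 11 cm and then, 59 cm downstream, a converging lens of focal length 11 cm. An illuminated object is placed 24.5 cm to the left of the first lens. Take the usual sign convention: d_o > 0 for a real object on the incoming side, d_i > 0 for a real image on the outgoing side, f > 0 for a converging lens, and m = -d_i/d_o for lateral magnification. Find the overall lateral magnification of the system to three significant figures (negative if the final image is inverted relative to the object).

0.320

Applying the thin-lens equation to the first lens, 1/11 = 1/24.5 + 1/d_i1, which gives d_i1 = 19.963 cm.
Its lateral magnification is m_1 = -d_i1/d_o1 = -(19.963)/24.5 = -0.8148.
That image sits 39.037 cm in front of the second lens, so d_o2 = 39.037 cm.
Applying the thin-lens equation again with f_2 = 11 cm and d_o2 = 39.037 cm gives d_i2 = 15.316 cm.
m_2 = -(15.316)/(39.037) = -0.3923.
Total m = m_1 x m_2 = (-0.8148)(-0.3923) = 0.3197.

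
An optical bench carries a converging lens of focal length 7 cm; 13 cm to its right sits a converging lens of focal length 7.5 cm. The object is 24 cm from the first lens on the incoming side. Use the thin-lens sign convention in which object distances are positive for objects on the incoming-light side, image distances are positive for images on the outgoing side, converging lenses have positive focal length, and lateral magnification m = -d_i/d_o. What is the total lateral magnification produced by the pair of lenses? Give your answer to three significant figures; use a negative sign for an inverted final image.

-0.705

First lens: d_i1 = 1/(1/7 - 1/24) = 9.882 cm.
m_1 = -(9.882)/24 = -0.4118.
Object distance for lens 2: d_o2 = 13 - 9.882 = 3.118 cm.
Second lens: d_i2 = 1/(1/7.5 - 1/(3.118)) = -5.336 cm.
m_2 = -(-5.336)/(3.118) = 1.7114.
Overall magnification: m = m_1 m_2 = -0.7047.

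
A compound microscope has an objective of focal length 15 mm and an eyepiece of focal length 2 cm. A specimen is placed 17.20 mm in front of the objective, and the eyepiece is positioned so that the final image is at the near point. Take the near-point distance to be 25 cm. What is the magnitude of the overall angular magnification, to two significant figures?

92

Convert to cm: f_obj = 15 mm = 1.5 cm; d_o = 17.20 mm = 1.72 cm.
Objective: 1/d_i = 1/f_obj - 1/d_o = 1/1.5 - 1/1.72 = 0.08527 cm^-1, so d_i = 11.727 cm.
m_obj = -d_i/d_o = -11.727/1.72 = -6.818.
Eyepiece angular magnification (image at near point): M_eye = 1 + D/f_e = 1 + 25/2 = 13.500.
Overall M = m_obj x M_eye = (-6.818)(13.500) = -92.05.
|M| = 92.05.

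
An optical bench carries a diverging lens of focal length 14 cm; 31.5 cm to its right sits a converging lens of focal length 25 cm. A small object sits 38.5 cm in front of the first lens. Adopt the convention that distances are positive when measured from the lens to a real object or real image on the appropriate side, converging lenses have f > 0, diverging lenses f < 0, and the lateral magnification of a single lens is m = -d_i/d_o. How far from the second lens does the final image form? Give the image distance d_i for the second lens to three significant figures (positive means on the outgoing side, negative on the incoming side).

62.3 cm

First lens: d_i1 = 1/(1/(-14) - 1/38.5) = -10.267 cm.
The intermediate image is virtual, 10.267 cm to the left of lens 1, so d_o2 = L - d_i1 = 31.5 - (-10.267) = 41.767 cm.
Second lens: d_i2 = 1/(1/25 - 1/(41.767)) = 62.276 cm.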